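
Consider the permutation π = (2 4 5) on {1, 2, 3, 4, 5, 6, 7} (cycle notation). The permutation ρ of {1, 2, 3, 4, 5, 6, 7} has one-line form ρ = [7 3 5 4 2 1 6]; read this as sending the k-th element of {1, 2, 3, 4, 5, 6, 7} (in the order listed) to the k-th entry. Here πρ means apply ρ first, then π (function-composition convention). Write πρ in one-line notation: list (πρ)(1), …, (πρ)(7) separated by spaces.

(πρ)(x) = π(ρ(x)). Computing each image: π(ρ(1)) = π(7) = 7, π(ρ(2)) = π(3) = 3, π(ρ(3)) = π(5) = 2, π(ρ(4)) = π(4) = 5, π(ρ(5)) = π(2) = 4, π(ρ(6)) = π(1) = 1, π(ρ(7)) = π(6) = 6.
Hence πρ = [7 3 2 5 4 1 6].

7 3 2 5 4 1 6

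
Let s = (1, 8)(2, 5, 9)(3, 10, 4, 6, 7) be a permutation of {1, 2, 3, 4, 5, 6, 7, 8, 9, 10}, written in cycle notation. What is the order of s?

The cycle type of s is (5, 3, 2).
Since disjoint cycles commute, ord(s) = lcm(5, 3, 2) = 30.

30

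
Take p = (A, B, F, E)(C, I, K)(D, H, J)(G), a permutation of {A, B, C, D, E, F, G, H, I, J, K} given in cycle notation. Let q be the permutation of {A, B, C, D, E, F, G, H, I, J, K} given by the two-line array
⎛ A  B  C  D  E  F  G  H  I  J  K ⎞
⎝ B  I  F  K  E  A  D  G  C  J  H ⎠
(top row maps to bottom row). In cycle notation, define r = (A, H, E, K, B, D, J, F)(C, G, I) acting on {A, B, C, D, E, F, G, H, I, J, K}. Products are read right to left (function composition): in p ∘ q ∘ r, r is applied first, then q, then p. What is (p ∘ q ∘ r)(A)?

(p ∘ q ∘ r)(A) = p(q(r(A))). r(A) = H, then q(H) = G, then p(G) = G, so the result is G.

G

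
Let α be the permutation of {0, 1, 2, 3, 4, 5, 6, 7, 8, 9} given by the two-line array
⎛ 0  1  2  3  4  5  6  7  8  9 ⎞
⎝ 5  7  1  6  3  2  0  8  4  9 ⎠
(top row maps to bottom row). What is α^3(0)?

Tracing 0 → 5 → … returns to 0 after 9 steps, so 0 lies in a 9-cycle (0 5 2 1 7 8 4 3 6).
Advancing 3 steps from 0: 0 → 5 → 2 → 1.

1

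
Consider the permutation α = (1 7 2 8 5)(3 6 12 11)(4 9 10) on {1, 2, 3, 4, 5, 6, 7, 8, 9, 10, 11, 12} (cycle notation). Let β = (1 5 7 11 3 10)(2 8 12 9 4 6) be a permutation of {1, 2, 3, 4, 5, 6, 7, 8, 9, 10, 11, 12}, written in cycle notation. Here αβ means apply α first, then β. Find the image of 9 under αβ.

1

α(9) = 10, then β(10) = 1; composing gives (αβ)(9) = 1.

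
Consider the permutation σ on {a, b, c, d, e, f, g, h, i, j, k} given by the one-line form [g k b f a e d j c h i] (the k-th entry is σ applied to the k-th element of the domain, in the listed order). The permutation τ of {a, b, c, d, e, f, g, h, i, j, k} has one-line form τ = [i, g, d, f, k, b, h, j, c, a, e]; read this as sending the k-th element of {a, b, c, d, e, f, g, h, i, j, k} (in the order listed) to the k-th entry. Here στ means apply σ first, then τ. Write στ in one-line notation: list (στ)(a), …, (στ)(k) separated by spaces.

h e g b i k f a d j c

Chase each element through σ then τ: a → g → h; b → k → e; c → b → g; d → f → b; e → a → i; f → e → k; g → d → f; h → j → a; i → c → d; j → h → j; k → i → c.
So στ in one-line form is h e g b i k f a d j c.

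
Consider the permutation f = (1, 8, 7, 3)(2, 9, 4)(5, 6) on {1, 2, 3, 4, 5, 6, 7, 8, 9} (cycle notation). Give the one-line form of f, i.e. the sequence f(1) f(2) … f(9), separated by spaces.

8 9 1 2 6 5 3 7 4

Image by image: 1→8, 2→9, 3→1, 4→2, 5→6, 6→5, 7→3, 8→7, 9→4.
So the one-line form is 8 9 1 2 6 5 3 7 4.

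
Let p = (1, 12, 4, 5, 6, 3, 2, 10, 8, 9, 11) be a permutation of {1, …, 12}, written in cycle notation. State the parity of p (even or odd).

even

The cycle lengths are 11, 1.
A cycle is odd iff its length is even; p has 0 even-length cycles, so sgn(p) = (−1)^0 and p is even.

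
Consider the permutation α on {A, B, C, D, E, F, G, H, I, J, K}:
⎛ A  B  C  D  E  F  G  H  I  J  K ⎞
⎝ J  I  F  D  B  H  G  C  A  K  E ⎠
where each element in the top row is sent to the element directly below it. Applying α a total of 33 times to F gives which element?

F

Tracing F → H → … returns to F after 3 steps, so F lies in a 3-cycle (C F H).
Since the cycle has length 3, α^33 acts on it the same as α^0 (33 mod 3 = 0).
So α^33(F) = F.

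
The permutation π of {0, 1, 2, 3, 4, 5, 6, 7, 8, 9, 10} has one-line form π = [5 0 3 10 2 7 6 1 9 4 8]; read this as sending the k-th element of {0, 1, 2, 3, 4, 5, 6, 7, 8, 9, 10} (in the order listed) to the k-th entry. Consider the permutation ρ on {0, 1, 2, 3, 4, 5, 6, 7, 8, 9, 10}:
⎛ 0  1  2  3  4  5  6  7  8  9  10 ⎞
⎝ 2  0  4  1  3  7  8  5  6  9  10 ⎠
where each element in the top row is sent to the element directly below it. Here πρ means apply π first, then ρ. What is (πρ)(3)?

10

π(3) = 10, then ρ(10) = 10; composing gives (πρ)(3) = 10.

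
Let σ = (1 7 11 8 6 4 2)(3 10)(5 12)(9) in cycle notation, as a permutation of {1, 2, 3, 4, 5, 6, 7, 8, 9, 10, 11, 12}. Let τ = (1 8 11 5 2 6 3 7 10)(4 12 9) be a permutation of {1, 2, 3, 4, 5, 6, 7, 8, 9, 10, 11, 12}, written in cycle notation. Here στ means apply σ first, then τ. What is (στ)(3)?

1

(στ)(3) = τ(σ(3)). σ(3) = 10, then τ(10) = 1. So (στ)(3) = 1.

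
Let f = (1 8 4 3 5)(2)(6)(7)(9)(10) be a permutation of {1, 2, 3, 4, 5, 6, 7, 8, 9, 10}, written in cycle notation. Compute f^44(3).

3 lies in the 5-cycle (1 8 4 3 5).
Since the cycle has length 5, f^44 acts on it the same as f^4 (44 mod 5 = 4).
Stepping 4 places around the cycle: 3 → 5 → 1 → 8 → 4.

4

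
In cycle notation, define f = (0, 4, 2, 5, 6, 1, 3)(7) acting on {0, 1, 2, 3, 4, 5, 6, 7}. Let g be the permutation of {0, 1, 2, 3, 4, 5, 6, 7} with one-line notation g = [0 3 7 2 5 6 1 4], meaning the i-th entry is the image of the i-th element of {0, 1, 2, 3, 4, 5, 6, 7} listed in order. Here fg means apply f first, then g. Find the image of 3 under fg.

0

f(3) = 0, then g(0) = 0; composing gives (fg)(3) = 0.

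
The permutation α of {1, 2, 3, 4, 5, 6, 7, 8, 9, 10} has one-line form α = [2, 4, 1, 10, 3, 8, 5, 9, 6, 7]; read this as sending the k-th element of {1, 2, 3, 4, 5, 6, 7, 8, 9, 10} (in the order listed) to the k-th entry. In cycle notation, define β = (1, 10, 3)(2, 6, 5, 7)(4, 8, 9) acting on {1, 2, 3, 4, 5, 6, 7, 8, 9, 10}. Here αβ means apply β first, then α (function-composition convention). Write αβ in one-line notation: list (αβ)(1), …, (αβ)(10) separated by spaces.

7 8 2 9 5 3 4 6 10 1

(αβ)(x) = α(β(x)). Computing each image: α(β(1)) = α(10) = 7, α(β(2)) = α(6) = 8, α(β(3)) = α(1) = 2, α(β(4)) = α(8) = 9, α(β(5)) = α(7) = 5, α(β(6)) = α(5) = 3, α(β(7)) = α(2) = 4, α(β(8)) = α(9) = 6, α(β(9)) = α(4) = 10, α(β(10)) = α(3) = 1.
Hence αβ = [7 8 2 9 5 3 4 6 10 1].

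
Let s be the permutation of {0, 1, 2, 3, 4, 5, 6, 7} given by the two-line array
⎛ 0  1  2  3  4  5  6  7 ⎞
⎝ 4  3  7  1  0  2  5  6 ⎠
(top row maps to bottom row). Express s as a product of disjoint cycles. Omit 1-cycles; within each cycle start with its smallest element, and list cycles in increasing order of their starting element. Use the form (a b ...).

Iterating s from 0 gives 0 → 4 → 0; that is the 2-cycle (0 4).
Continuing from each remaining unvisited element yields (0 4)(1 3)(2 7 6 5).

(0 4)(1 3)(2 7 6 5)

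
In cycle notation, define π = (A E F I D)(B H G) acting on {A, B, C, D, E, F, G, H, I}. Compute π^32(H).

H lies in the 3-cycle (B H G).
Since the cycle has length 3, π^32 acts on it the same as π^2 (32 mod 3 = 2).
Advancing 2 steps from H: H → G → B.

B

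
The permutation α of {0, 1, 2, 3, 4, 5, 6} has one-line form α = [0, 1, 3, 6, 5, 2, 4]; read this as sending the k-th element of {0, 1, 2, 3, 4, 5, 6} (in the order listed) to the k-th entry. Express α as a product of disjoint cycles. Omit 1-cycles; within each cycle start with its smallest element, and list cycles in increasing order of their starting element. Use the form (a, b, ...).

(2, 3, 6, 4, 5)

Iterating α from 2 gives 2 → 3 → 6 → 4 → 5 → 2; that is the 5-cycle (2, 3, 6, 4, 5).
Repeating from the next unused element and collecting all non-trivial cycles gives (2, 3, 6, 4, 5).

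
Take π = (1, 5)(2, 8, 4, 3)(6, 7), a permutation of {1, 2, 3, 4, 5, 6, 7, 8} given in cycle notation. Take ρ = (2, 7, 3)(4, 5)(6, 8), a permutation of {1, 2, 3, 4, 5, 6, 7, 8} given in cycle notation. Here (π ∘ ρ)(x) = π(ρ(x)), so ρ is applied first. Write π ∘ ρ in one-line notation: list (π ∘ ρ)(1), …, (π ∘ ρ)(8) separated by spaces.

(π ∘ ρ)(x) = π(ρ(x)). Computing each image: π(ρ(1)) = π(1) = 5, π(ρ(2)) = π(7) = 6, π(ρ(3)) = π(2) = 8, π(ρ(4)) = π(5) = 1, π(ρ(5)) = π(4) = 3, π(ρ(6)) = π(8) = 4, π(ρ(7)) = π(3) = 2, π(ρ(8)) = π(6) = 7.
Hence π ∘ ρ = [5 6 8 1 3 4 2 7].

5 6 8 1 3 4 2 7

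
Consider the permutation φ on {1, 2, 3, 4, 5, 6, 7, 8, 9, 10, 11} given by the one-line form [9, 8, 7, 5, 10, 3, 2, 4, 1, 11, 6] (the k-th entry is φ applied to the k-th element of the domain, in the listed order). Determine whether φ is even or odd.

odd

In disjoint-cycle form the cycle lengths are 9, 2.
A cycle of length ℓ contributes ℓ−1 transpositions, so φ is a product of 8 + 1 = 9 transpositions — odd.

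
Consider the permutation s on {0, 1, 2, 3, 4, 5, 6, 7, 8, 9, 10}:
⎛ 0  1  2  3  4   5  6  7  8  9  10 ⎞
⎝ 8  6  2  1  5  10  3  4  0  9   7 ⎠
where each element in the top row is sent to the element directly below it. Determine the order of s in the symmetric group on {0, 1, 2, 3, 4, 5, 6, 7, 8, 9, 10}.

12

The disjoint-cycle form of s has cycle lengths 4, 3, 2, 1, 1.
The order is lcm(4, 3, 2) = 12.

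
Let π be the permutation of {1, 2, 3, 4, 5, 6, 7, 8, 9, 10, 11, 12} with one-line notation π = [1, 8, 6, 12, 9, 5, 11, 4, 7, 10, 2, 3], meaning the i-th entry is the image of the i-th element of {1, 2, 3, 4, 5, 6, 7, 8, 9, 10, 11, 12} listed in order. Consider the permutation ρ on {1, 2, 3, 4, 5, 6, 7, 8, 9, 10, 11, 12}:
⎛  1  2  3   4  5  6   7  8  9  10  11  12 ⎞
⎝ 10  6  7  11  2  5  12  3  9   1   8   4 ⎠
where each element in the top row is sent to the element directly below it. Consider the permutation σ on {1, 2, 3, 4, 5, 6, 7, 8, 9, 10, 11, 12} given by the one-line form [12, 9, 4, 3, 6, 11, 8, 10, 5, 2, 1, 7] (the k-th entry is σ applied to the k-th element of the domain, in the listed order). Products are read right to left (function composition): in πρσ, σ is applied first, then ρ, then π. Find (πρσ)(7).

Apply the permutations in order: σ(7) = 8, then ρ(8) = 3, then π(3) = 6. So (πρσ)(7) = 6.

6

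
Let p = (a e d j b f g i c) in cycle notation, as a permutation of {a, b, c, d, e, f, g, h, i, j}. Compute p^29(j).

j lies in the 9-cycle (a e d j b f g i c).
Powers repeat with period 9 on this cycle, and 29 mod 9 = 2, so p^29(j) = p^2(j).
Advancing 2 steps from j: j → b → f.

f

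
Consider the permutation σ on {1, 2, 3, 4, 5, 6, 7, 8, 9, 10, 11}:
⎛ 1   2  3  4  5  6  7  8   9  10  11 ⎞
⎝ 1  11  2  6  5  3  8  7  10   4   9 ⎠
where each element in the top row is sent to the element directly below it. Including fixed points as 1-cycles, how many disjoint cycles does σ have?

4

The cycle decomposition is (1)(2 11 9 10 4 6 3)(5)(7 8), which has 4 cycles (counting 1-cycles).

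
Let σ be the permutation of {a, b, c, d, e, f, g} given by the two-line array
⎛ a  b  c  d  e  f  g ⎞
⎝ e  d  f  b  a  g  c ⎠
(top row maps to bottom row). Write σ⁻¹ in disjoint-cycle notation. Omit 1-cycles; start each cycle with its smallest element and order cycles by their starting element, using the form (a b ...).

(a e)(b d)(c g f)

First write σ in disjoint cycles: (a e)(b d)(c f g).
Reversing each cycle (and rotating so the smallest element leads) gives σ⁻¹ = (a e)(b d)(c g f).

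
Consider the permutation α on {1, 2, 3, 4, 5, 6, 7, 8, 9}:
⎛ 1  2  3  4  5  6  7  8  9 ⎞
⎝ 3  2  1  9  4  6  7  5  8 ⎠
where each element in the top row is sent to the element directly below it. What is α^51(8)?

9

Tracing 8 → 5 → … returns to 8 after 4 steps, so 8 lies in a 4-cycle (4 9 8 5).
On a 4-cycle, α^4 is the identity, so α^51 = α^3 there (51 ≡ 3 mod 4).
Advancing 3 steps from 8: 8 → 5 → 4 → 9.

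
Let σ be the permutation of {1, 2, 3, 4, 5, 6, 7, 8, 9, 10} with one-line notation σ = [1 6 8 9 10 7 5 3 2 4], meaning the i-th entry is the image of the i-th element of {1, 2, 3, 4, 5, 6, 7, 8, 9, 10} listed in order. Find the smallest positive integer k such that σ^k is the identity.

The disjoint-cycle form of σ has cycle lengths 7, 2, 1.
The order is lcm(7, 2) = 14.

14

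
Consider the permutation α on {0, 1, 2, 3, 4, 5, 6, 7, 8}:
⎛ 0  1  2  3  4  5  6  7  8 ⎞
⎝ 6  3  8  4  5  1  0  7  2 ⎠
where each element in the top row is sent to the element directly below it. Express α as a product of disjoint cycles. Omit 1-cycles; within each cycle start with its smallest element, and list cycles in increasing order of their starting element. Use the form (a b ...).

Start at 0 and follow images: 0 → 6 → 0, giving the cycle (0 6).
Repeating from the next unused element and collecting all non-trivial cycles gives (0 6)(1 3 4 5)(2 8).

(0 6)(1 3 4 5)(2 8)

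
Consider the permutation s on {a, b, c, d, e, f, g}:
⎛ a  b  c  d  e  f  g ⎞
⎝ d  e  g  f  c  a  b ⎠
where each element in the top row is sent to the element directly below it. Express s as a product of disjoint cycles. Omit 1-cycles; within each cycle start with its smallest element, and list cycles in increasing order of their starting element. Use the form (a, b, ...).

Iterating s from a gives a → d → f → a; that is the 3-cycle (a, d, f).
Repeating from the next unused element and collecting all non-trivial cycles gives (a, d, f)(b, e, c, g).

(a, d, f)(b, e, c, g)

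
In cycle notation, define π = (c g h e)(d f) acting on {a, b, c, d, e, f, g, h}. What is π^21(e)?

e lies in the 4-cycle (c g h e).
Powers repeat with period 4 on this cycle, and 21 mod 4 = 1, so π^21(e) = π^1(e).
Stepping 1 place around the cycle: e → c.

c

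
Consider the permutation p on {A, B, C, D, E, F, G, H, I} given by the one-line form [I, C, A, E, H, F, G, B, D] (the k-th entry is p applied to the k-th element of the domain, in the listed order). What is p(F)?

F is element number 6 of the domain, and entry number 6 of the one-line form is F, so p(F) = F.

F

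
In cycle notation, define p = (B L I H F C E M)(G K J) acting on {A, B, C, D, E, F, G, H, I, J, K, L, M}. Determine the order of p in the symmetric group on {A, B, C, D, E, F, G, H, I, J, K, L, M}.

24

The cycle type of p is (8, 3, 1, 1).
Since disjoint cycles commute, ord(p) = lcm(8, 3) = 24.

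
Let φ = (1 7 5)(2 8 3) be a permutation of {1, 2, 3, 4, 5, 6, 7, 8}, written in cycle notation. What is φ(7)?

7 appears in (1 7 5); the next entry (wrapping around) is 5.

5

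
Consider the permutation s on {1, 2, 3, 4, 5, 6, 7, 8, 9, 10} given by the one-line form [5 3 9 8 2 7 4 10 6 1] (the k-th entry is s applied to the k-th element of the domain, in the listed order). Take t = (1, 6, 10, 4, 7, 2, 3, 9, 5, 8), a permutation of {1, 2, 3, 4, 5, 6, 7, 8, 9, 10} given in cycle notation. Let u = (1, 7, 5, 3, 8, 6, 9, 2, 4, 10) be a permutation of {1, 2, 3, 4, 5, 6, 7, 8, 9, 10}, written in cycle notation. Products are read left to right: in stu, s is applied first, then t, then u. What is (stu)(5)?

8

Apply the permutations in order: s(5) = 2, then t(2) = 3, then u(3) = 8. So (stu)(5) = 8.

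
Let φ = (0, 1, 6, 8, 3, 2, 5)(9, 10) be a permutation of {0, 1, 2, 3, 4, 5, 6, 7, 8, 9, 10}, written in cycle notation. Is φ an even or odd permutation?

The cycle lengths are 7, 2, 1, 1.
A cycle is odd iff its length is even; φ has 1 even-length cycle, so sgn(φ) = (−1)^1 and φ is odd.

odd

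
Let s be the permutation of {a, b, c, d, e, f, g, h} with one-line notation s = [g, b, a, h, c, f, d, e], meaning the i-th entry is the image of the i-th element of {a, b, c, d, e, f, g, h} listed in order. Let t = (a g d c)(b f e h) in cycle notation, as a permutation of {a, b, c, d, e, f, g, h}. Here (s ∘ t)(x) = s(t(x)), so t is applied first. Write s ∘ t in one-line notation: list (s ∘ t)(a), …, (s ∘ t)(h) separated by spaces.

d f g a e c h b

(s ∘ t)(x) = s(t(x)). Computing each image: s(t(a)) = s(g) = d, s(t(b)) = s(f) = f, s(t(c)) = s(a) = g, s(t(d)) = s(c) = a, s(t(e)) = s(h) = e, s(t(f)) = s(e) = c, s(t(g)) = s(d) = h, s(t(h)) = s(b) = b.
Hence s ∘ t = [d f g a e c h b].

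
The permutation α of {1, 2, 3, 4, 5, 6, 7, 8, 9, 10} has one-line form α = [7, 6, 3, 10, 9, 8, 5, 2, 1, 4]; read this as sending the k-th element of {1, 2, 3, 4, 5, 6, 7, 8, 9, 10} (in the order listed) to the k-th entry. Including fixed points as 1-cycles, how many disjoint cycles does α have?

4

The cycle decomposition is (1 7 5 9)(2 6 8)(3)(4 10), which has 4 cycles (counting 1-cycles).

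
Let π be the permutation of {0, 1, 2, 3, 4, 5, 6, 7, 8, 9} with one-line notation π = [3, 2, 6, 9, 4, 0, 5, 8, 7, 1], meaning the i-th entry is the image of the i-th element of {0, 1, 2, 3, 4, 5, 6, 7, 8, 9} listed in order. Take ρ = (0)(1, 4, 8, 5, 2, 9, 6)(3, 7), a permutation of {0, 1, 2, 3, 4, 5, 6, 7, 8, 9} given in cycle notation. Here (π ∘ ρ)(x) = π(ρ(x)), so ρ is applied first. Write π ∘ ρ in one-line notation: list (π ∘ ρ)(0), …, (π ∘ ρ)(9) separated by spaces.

3 4 1 8 7 6 2 9 0 5

(π ∘ ρ)(x) = π(ρ(x)). Computing each image: π(ρ(0)) = π(0) = 3, π(ρ(1)) = π(4) = 4, π(ρ(2)) = π(9) = 1, π(ρ(3)) = π(7) = 8, π(ρ(4)) = π(8) = 7, π(ρ(5)) = π(2) = 6, π(ρ(6)) = π(1) = 2, π(ρ(7)) = π(3) = 9, π(ρ(8)) = π(5) = 0, π(ρ(9)) = π(6) = 5.
Hence π ∘ ρ = [3 4 1 8 7 6 2 9 0 5].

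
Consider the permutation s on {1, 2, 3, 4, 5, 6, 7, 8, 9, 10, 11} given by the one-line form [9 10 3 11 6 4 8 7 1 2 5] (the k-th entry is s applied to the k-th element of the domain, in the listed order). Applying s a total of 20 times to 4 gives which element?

4

Tracing 4 → 11 → … returns to 4 after 4 steps, so 4 lies in a 4-cycle (4, 11, 5, 6).
Since the cycle has length 4, s^20 acts on it the same as s^0 (20 mod 4 = 0).
So s^20(4) = 4.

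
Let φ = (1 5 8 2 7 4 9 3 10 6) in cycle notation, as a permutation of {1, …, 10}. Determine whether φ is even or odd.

The cycle lengths are 10.
A cycle of length ℓ contributes ℓ−1 transpositions, so φ is a product of 9 transpositions — odd.

odd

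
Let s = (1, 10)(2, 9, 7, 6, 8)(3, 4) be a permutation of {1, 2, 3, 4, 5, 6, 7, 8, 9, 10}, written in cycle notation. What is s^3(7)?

2

7 lies in the 5-cycle (2, 9, 7, 6, 8).
Advancing 3 steps from 7: 7 → 6 → 8 → 2.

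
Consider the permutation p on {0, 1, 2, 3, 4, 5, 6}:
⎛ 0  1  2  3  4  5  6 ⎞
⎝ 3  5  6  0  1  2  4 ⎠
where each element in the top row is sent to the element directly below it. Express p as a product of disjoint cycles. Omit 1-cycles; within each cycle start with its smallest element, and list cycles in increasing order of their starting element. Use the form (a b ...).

(0 3)(1 5 2 6 4)

From 0: 0 → 3 → 0, closing the cycle (0 3).
Continuing from each remaining unvisited element yields (0 3)(1 5 2 6 4).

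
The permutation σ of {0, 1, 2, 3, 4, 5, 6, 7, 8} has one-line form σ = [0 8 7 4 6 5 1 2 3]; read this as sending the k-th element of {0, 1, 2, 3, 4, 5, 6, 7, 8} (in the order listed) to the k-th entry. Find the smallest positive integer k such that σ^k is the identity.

10

The disjoint-cycle form of σ has cycle lengths 5, 2, 1, 1.
The order is lcm(5, 2) = 10.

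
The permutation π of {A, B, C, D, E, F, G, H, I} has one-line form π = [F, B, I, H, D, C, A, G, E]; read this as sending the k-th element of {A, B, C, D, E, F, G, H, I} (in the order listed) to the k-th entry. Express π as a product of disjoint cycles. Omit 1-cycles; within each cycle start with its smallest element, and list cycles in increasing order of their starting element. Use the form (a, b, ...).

(A, F, C, I, E, D, H, G)

Iterating π from A gives A → F → C → I → E → D → H → G → A; that is the 8-cycle (A, F, C, I, E, D, H, G).
Continuing from each remaining unvisited element yields (A, F, C, I, E, D, H, G).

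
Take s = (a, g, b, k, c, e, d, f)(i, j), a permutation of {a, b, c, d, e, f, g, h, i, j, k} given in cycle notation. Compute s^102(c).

c lies in the 8-cycle (a, g, b, k, c, e, d, f).
On an 8-cycle, s^8 is the identity, so s^102 = s^6 there (102 ≡ 6 mod 8).
Stepping 6 places around the cycle: c → e → d → f → a → g → b.

b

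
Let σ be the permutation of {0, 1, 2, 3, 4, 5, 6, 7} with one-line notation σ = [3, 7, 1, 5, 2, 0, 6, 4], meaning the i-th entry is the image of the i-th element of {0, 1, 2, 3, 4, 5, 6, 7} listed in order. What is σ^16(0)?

3

Tracing 0 → 3 → … returns to 0 after 3 steps, so 0 lies in a 3-cycle (0, 3, 5).
Powers repeat with period 3 on this cycle, and 16 mod 3 = 1, so σ^16(0) = σ^1(0).
Stepping 1 place around the cycle: 0 → 3.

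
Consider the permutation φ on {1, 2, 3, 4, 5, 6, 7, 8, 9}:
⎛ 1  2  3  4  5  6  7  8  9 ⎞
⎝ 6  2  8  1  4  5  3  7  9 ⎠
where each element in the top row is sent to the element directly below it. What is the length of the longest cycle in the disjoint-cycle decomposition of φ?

Decomposing into disjoint cycles gives (1 6 5 4)(3 8 7); the longest has length 4.

4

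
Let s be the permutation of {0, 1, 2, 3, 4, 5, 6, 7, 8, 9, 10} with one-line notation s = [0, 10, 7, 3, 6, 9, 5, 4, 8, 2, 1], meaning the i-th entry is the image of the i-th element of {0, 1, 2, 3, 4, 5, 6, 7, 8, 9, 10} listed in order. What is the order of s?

6

The disjoint-cycle form of s has cycle lengths 6, 2, 1, 1, 1.
The order is lcm(6, 2) = 6.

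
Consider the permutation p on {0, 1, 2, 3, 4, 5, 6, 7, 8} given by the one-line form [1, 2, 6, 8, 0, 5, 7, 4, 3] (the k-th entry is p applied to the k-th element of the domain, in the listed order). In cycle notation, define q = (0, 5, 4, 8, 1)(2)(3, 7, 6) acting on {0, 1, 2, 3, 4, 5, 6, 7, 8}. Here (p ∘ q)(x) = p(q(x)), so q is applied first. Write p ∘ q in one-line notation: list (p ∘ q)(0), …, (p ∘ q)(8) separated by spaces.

5 1 6 4 3 0 8 7 2

(p ∘ q)(x) = p(q(x)). Computing each image: p(q(0)) = p(5) = 5, p(q(1)) = p(0) = 1, p(q(2)) = p(2) = 6, p(q(3)) = p(7) = 4, p(q(4)) = p(8) = 3, p(q(5)) = p(4) = 0, p(q(6)) = p(3) = 8, p(q(7)) = p(6) = 7, p(q(8)) = p(1) = 2.
Hence p ∘ q = [5 1 6 4 3 0 8 7 2].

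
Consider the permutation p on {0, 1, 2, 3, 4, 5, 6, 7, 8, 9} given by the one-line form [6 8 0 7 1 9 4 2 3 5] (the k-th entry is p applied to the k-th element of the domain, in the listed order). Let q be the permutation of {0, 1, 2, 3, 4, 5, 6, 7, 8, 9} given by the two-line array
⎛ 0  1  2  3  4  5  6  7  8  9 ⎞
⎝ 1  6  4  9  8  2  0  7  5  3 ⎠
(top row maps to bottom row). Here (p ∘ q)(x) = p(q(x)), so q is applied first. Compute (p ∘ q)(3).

5

First apply q: q(3) = 9, then p(9) = 5. Thus (p ∘ q)(3) = 5.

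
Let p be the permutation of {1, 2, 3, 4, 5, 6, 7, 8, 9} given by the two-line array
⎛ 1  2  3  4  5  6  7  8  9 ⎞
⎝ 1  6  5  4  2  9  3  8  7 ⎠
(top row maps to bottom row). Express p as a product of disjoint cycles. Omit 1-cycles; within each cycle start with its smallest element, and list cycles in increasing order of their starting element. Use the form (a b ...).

(2 6 9 7 3 5)

From 2: 2 → 6 → 9 → 7 → 3 → 5 → 2, closing the cycle (2 6 9 7 3 5).
Repeating from the next unused element and collecting all non-trivial cycles gives (2 6 9 7 3 5).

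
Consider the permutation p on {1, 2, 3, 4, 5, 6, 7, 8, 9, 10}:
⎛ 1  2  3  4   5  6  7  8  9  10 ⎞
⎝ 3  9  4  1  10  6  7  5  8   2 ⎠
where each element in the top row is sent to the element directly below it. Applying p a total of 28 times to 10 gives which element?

Tracing 10 → 2 → … returns to 10 after 5 steps, so 10 lies in a 5-cycle (2 9 8 5 10).
Since the cycle has length 5, p^28 acts on it the same as p^3 (28 mod 5 = 3).
Advancing 3 steps from 10: 10 → 2 → 9 → 8.

8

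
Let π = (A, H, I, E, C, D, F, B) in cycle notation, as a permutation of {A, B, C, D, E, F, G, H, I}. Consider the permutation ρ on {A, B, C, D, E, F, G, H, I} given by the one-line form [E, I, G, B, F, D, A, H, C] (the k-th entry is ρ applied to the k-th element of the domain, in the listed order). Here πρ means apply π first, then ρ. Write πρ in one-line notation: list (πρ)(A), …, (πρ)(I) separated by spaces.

H E B D G I A C F

(πρ)(x) = ρ(π(x)). Computing each image: ρ(π(A)) = ρ(H) = H, ρ(π(B)) = ρ(A) = E, ρ(π(C)) = ρ(D) = B, ρ(π(D)) = ρ(F) = D, ρ(π(E)) = ρ(C) = G, ρ(π(F)) = ρ(B) = I, ρ(π(G)) = ρ(G) = A, ρ(π(H)) = ρ(I) = C, ρ(π(I)) = ρ(E) = F.
Hence πρ = [H E B D G I A C F].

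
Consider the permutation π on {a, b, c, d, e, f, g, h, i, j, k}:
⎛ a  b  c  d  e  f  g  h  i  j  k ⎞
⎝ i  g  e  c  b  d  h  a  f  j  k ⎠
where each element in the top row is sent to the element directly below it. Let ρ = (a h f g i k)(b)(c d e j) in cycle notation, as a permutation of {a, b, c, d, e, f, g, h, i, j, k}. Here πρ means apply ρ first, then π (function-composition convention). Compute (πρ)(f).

h

ρ(f) = g, then π(g) = h; composing gives (πρ)(f) = h.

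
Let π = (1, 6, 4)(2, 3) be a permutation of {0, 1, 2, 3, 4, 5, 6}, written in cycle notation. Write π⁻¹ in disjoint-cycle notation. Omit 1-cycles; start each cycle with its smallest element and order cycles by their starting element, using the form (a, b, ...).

(1, 4, 6)(2, 3)

The inverse reverses each cycle.
Reversing each cycle of π and rotating so the smallest element leads gives (1, 4, 6)(2, 3).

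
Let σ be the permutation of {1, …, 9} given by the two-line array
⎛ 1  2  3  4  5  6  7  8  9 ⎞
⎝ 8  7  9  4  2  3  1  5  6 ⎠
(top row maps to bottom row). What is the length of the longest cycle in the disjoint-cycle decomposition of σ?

Decomposing into disjoint cycles gives (1 8 5 2 7)(3 9 6); the longest has length 5.

5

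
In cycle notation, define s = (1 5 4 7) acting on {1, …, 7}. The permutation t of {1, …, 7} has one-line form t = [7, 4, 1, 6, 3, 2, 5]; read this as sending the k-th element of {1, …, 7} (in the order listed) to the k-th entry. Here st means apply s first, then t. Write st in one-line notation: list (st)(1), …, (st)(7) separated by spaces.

(st)(x) = t(s(x)). Computing each image: t(s(1)) = t(5) = 3, t(s(2)) = t(2) = 4, t(s(3)) = t(3) = 1, t(s(4)) = t(7) = 5, t(s(5)) = t(4) = 6, t(s(6)) = t(6) = 2, t(s(7)) = t(1) = 7.
Hence st = [3 4 1 5 6 2 7].

3 4 1 5 6 2 7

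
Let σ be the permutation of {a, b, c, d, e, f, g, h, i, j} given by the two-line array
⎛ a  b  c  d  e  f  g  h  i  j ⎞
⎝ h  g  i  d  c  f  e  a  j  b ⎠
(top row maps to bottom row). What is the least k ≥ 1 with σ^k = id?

6

The disjoint-cycle form of σ has cycle lengths 6, 2, 1, 1.
The order is lcm(6, 2) = 6.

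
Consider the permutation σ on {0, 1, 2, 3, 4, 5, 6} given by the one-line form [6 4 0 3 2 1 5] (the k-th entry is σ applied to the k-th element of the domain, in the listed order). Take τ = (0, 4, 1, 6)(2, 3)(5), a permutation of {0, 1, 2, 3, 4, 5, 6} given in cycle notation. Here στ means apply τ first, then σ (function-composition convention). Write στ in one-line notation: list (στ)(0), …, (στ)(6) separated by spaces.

For each element, apply τ then σ: 0 → 4 → 2; 1 → 6 → 5; 2 → 3 → 3; 3 → 2 → 0; 4 → 1 → 4; 5 → 5 → 1; 6 → 0 → 6.
Collecting the images, στ = [2 5 3 0 4 1 6].

2 5 3 0 4 1 6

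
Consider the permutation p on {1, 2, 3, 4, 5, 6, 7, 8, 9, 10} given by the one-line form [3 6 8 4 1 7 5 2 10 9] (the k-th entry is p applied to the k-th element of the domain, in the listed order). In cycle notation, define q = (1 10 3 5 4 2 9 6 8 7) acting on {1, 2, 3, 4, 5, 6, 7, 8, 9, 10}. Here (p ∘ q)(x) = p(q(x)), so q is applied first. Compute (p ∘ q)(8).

5

First apply q: q(8) = 7, then p(7) = 5. Thus (p ∘ q)(8) = 5.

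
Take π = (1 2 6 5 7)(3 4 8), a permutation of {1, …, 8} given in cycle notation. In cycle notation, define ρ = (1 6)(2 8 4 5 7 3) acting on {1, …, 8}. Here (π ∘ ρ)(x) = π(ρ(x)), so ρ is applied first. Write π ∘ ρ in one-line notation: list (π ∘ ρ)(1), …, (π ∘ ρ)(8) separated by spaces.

5 3 6 7 1 2 4 8

(π ∘ ρ)(x) = π(ρ(x)). Computing each image: π(ρ(1)) = π(6) = 5, π(ρ(2)) = π(8) = 3, π(ρ(3)) = π(2) = 6, π(ρ(4)) = π(5) = 7, π(ρ(5)) = π(7) = 1, π(ρ(6)) = π(1) = 2, π(ρ(7)) = π(3) = 4, π(ρ(8)) = π(4) = 8.
Hence π ∘ ρ = [5 3 6 7 1 2 4 8].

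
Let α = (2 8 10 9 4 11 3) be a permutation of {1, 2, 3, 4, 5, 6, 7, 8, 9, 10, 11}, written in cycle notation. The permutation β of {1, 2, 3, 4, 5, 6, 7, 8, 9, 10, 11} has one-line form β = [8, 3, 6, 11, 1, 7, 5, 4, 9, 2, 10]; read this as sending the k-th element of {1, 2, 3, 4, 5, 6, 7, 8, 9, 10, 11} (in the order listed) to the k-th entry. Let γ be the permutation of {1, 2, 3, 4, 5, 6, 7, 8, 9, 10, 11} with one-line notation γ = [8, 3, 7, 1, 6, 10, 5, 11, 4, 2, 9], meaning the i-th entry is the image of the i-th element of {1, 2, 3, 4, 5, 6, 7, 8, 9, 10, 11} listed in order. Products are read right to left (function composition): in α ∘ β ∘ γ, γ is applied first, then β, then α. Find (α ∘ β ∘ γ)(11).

4

(α ∘ β ∘ γ)(11) = α(β(γ(11))). γ(11) = 9, then β(9) = 9, then α(9) = 4, so the result is 4.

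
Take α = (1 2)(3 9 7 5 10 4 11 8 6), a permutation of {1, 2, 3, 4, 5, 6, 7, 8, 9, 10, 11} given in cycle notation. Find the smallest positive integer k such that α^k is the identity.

The disjoint cycles have lengths 9, 2.
The order of α is the least common multiple of its cycle lengths: lcm(9, 2) = 18.

18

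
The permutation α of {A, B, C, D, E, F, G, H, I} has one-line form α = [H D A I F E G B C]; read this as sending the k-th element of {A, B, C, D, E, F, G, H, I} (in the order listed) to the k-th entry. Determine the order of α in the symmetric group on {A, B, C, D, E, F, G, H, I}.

6

The disjoint-cycle form of α has cycle lengths 6, 2, 1.
Since disjoint cycles commute, ord(α) = lcm(6, 2) = 6.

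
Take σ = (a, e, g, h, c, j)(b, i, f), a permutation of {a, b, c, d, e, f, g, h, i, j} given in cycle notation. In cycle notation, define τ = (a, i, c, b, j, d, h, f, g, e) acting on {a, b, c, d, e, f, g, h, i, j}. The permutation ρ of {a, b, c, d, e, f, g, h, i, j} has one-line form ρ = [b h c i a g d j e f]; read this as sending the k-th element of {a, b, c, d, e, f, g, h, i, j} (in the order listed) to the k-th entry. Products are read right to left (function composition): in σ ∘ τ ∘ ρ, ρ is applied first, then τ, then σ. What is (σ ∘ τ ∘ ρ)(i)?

Chase i: ρ(i) = e; τ(e) = a; σ(a) = e. Hence (σ ∘ τ ∘ ρ)(i) = e.

e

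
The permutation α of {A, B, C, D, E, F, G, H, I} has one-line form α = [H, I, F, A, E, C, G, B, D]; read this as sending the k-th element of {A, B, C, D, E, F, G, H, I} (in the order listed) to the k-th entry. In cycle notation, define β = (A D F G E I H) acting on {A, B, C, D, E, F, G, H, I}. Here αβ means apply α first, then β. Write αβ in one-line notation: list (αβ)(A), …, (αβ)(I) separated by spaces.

For each element, apply α then β: A → H → A; B → I → H; C → F → G; D → A → D; E → E → I; F → C → C; G → G → E; H → B → B; I → D → F.
Collecting the images, αβ = [A H G D I C E B F].

A H G D I C E B F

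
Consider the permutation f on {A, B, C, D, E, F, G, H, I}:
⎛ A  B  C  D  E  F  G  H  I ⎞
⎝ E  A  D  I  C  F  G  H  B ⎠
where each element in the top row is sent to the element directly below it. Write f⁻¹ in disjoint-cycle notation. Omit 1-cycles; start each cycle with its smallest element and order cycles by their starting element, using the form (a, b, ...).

First write f in disjoint cycles: (A, E, C, D, I, B).
Reversing each cycle (and rotating so the smallest element leads) gives f⁻¹ = (A, B, I, D, C, E).

(A, B, I, D, C, E)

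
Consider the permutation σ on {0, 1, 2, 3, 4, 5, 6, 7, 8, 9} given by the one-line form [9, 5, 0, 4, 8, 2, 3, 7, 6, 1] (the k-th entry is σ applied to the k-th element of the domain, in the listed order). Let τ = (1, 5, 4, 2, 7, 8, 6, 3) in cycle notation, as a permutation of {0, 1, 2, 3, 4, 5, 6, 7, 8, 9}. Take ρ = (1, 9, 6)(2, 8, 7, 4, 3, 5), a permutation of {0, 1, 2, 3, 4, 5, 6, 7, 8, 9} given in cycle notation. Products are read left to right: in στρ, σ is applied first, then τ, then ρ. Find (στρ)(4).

1

Chase 4: σ(4) = 8; τ(8) = 6; ρ(6) = 1. Hence (στρ)(4) = 1.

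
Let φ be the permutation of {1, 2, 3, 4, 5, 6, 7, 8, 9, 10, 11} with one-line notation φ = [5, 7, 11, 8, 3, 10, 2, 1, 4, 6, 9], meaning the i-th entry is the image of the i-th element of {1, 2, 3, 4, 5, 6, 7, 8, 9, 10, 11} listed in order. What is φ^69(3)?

5

Tracing 3 → 11 → … returns to 3 after 7 steps, so 3 lies in a 7-cycle (1 5 3 11 9 4 8).
On a 7-cycle, φ^7 is the identity, so φ^69 = φ^6 there (69 ≡ 6 mod 7).
Advancing 6 steps from 3: 3 → 11 → 9 → 4 → 8 → 1 → 5.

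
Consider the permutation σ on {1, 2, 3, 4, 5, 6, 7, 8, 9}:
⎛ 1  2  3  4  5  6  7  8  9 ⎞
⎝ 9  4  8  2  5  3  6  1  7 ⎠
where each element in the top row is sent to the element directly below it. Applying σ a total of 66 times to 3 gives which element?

3

Tracing 3 → 8 → … returns to 3 after 6 steps, so 3 lies in a 6-cycle (1 9 7 6 3 8).
Since the cycle has length 6, σ^66 acts on it the same as σ^0 (66 mod 6 = 0).
So σ^66(3) = 3.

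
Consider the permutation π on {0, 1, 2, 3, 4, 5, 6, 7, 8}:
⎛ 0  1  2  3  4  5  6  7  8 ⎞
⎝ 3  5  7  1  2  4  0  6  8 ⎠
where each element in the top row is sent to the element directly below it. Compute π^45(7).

5

Tracing 7 → 6 → … returns to 7 after 8 steps, so 7 lies in an 8-cycle (0, 3, 1, 5, 4, 2, 7, 6).
On an 8-cycle, π^8 is the identity, so π^45 = π^5 there (45 ≡ 5 mod 8).
Advancing 5 steps from 7: 7 → 6 → 0 → 3 → 1 → 5.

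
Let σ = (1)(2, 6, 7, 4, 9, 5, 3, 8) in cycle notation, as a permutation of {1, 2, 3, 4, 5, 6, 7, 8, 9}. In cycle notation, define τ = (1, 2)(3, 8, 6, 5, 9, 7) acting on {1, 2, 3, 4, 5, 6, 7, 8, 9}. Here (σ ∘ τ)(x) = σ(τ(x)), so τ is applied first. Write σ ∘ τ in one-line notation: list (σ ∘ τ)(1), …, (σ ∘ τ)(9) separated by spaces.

(σ ∘ τ)(x) = σ(τ(x)). Computing each image: σ(τ(1)) = σ(2) = 6, σ(τ(2)) = σ(1) = 1, σ(τ(3)) = σ(8) = 2, σ(τ(4)) = σ(4) = 9, σ(τ(5)) = σ(9) = 5, σ(τ(6)) = σ(5) = 3, σ(τ(7)) = σ(3) = 8, σ(τ(8)) = σ(6) = 7, σ(τ(9)) = σ(7) = 4.
Hence σ ∘ τ = [6 1 2 9 5 3 8 7 4].

6 1 2 9 5 3 8 7 4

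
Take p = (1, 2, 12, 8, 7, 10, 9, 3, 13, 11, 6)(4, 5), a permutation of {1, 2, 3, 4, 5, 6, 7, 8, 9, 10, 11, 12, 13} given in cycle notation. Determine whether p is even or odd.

odd

The cycle lengths are 11, 2.
A cycle of length ℓ contributes ℓ−1 transpositions, so p is a product of 10 + 1 = 11 transpositions — odd.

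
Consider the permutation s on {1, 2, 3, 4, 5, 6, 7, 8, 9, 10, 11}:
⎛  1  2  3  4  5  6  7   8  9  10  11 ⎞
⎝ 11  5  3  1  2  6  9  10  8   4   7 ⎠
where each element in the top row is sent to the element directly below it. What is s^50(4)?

Tracing 4 → 1 → … returns to 4 after 7 steps, so 4 lies in a 7-cycle (1, 11, 7, 9, 8, 10, 4).
On a 7-cycle, s^7 is the identity, so s^50 = s^1 there (50 ≡ 1 mod 7).
Stepping 1 place around the cycle: 4 → 1.

1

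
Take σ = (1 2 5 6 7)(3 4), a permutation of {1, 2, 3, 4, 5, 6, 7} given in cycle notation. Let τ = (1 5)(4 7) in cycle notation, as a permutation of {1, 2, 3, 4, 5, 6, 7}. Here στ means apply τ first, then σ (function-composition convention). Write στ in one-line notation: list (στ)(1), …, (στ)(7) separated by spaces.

6 5 4 1 2 7 3

Chase each element through τ then σ: 1 → 5 → 6; 2 → 2 → 5; 3 → 3 → 4; 4 → 7 → 1; 5 → 1 → 2; 6 → 6 → 7; 7 → 4 → 3.
Collecting the images, στ = [6 5 4 1 2 7 3].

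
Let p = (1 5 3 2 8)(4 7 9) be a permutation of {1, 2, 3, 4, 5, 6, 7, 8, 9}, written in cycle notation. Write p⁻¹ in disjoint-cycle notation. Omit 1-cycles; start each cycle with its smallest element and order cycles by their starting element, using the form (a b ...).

(1 8 2 3 5)(4 9 7)

Inverting a permutation written in cycle notation just reverses the order within every cycle.
After reversing and putting each cycle's least element first, p⁻¹ = (1 8 2 3 5)(4 9 7).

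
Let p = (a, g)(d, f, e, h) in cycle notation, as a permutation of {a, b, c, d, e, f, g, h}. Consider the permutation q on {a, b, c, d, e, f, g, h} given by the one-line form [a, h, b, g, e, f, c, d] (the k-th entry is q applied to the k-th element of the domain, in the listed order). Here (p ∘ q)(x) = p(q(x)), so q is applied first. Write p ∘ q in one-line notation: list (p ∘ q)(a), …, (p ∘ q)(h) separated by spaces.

(p ∘ q)(x) = p(q(x)). Computing each image: p(q(a)) = p(a) = g, p(q(b)) = p(h) = d, p(q(c)) = p(b) = b, p(q(d)) = p(g) = a, p(q(e)) = p(e) = h, p(q(f)) = p(f) = e, p(q(g)) = p(c) = c, p(q(h)) = p(d) = f.
Hence p ∘ q = [g d b a h e c f].

g d b a h e c f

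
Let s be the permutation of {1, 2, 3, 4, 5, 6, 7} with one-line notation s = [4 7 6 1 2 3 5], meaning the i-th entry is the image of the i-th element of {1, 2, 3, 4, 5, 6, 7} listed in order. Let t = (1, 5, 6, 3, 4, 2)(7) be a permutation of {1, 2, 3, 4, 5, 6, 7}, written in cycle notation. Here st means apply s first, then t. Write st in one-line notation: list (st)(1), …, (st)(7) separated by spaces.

2 7 3 5 1 4 6

Chase each element through s then t: 1 → 4 → 2; 2 → 7 → 7; 3 → 6 → 3; 4 → 1 → 5; 5 → 2 → 1; 6 → 3 → 4; 7 → 5 → 6.
Collecting the images, st = [2 7 3 5 1 4 6].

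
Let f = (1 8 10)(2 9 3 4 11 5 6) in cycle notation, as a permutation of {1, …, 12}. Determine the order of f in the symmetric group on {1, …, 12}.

The disjoint cycles have lengths 7, 3, 1, 1.
The order of f is the least common multiple of its cycle lengths: lcm(7, 3) = 21.

21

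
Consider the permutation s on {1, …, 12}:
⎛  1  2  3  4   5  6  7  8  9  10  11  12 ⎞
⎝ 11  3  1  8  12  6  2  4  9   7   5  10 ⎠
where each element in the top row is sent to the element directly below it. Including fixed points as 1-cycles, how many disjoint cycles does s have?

4

The cycle decomposition is (1, 11, 5, 12, 10, 7, 2, 3)(4, 8)(6)(9), which has 4 cycles (counting 1-cycles).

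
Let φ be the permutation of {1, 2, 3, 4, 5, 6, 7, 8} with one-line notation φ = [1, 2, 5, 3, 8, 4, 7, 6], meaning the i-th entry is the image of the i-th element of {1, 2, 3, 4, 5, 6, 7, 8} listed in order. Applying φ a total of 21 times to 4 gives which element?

3

Tracing 4 → 3 → … returns to 4 after 5 steps, so 4 lies in a 5-cycle (3 5 8 6 4).
Since the cycle has length 5, φ^21 acts on it the same as φ^1 (21 mod 5 = 1).
Stepping 1 place around the cycle: 4 → 3.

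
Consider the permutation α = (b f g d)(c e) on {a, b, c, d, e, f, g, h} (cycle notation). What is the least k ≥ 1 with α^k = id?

The disjoint cycles have lengths 4, 2, 1, 1.
The order is lcm(4, 2) = 4.

4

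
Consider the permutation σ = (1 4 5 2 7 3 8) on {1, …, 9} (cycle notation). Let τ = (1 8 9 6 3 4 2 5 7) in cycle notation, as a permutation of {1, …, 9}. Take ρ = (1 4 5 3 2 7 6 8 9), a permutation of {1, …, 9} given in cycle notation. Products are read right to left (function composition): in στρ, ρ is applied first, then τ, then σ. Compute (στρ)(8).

(στρ)(8) = σ(τ(ρ(8))). ρ(8) = 9, then τ(9) = 6, then σ(6) = 6, so the result is 6.

6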